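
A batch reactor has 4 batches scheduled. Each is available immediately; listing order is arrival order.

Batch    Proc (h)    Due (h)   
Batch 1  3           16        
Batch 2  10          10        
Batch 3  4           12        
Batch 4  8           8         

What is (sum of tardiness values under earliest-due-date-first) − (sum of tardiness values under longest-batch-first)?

EDD (increasing due date): Batch 4 Batch 2 Batch 3 Batch 1.
Batch 4: 0→8, due 8, tardiness 0
Batch 2: 8→18, due 10, tardiness 8
Batch 3: 18→22, due 12, tardiness 10
Batch 1: 22→25, due 16, tardiness 9
Sum = 0+8+10+9 = 27.
LPT (decreasing processing time): Batch 2 Batch 4 Batch 3 Batch 1.
Batch 2: 0→10, due 10, tardiness 0
Batch 4: 10→18, due 8, tardiness 10
Batch 3: 18→22, due 12, tardiness 10
Batch 1: 22→25, due 16, tardiness 9
Sum = 0+10+10+9 = 29.
Difference = 27 − 29 = -2.

-2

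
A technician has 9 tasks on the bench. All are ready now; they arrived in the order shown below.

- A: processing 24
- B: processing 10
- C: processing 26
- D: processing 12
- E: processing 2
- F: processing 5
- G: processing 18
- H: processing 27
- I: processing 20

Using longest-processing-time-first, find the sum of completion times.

919

LPT (decreasing processing time): H C A I G D B F E.
H: 0→27
C: 27→53
A: 53→77
I: 77→97
G: 97→115
D: 115→127
B: 127→137
F: 137→142
E: 142→144
Sum = 27+53+77+97+115+127+137+142+144 = 919.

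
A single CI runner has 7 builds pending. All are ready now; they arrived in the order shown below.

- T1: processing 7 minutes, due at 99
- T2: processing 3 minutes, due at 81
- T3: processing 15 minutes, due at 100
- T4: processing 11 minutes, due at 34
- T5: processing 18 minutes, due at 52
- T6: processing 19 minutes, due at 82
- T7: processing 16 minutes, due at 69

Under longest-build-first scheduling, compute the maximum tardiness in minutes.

45

LPT (decreasing processing time): T6 T5 T7 T3 T4 T1 T2.
T6: 0→19, due 82, tardiness 0
T5: 19→37, due 52, tardiness 0
T7: 37→53, due 69, tardiness 0
T3: 53→68, due 100, tardiness 0
T4: 68→79, due 34, tardiness 45
T1: 79→86, due 99, tardiness 0
T2: 86→89, due 81, tardiness 8
Maximum = 45.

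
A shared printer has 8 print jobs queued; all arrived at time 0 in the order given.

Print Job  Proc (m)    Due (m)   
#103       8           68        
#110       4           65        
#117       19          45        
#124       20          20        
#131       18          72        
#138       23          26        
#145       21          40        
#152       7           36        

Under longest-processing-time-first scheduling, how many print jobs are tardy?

7

LPT (decreasing processing time): #138 #145 #124 #117 #131 #103 #152 #110.
#138: 0→23, due 26, tardiness 0
#145: 23→44, due 40, tardiness 4
#124: 44→64, due 20, tardiness 44
#117: 64→83, due 45, tardiness 38
#131: 83→101, due 72, tardiness 29
#103: 101→109, due 68, tardiness 41
#152: 109→116, due 36, tardiness 80
#110: 116→120, due 65, tardiness 55
Late print jobs: 7.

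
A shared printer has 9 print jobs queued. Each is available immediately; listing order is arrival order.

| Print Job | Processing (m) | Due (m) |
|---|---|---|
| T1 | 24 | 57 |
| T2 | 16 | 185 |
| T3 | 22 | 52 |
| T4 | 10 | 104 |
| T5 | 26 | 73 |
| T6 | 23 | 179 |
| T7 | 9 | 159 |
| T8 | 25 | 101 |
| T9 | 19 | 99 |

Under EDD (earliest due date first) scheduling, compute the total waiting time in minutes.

766

EDD (increasing due date): T3 T1 T5 T9 T8 T4 T7 T6 T2.
T3: waits 0, runs 0→22
T1: waits 22, runs 22→46
T5: waits 46, runs 46→72
T9: waits 72, runs 72→91
T8: waits 91, runs 91→116
T4: waits 116, runs 116→126
T7: waits 126, runs 126→135
T6: waits 135, runs 135→158
T2: waits 158, runs 158→174
Sum = 0+22+46+72+91+116+126+135+158 = 766.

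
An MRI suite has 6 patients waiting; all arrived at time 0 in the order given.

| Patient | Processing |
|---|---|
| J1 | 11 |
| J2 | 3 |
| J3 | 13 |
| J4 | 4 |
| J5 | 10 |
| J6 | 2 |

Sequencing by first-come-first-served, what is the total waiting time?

FIFO (arrival order): J1 J2 J3 J4 J5 J6.
J1: waits 0, runs 0→11
J2: waits 11, runs 11→14
J3: waits 14, runs 14→27
J4: waits 27, runs 27→31
J5: waits 31, runs 31→41
J6: waits 41, runs 41→43
Sum = 0+11+14+27+31+41 = 124.

124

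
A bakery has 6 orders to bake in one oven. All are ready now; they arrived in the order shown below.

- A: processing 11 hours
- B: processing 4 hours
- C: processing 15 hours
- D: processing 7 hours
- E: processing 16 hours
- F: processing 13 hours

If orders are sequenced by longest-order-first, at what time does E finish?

16

LPT (decreasing processing time): E C F A D B.
E: 0→16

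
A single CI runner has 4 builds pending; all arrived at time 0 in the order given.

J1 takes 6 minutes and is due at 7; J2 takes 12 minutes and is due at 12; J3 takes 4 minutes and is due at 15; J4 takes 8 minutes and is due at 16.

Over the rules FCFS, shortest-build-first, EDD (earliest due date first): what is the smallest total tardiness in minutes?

FIFO (arrival order): J1 J2 J3 J4.
J1: 0→6, due 7, tardiness 0
J2: 6→18, due 12, tardiness 6
J3: 18→22, due 15, tardiness 7
J4: 22→30, due 16, tardiness 14
Sum = 0+6+7+14 = 27.
SPT (increasing processing time): J3 J1 J4 J2.
J3: 0→4, due 15, tardiness 0
J1: 4→10, due 7, tardiness 3
J4: 10→18, due 16, tardiness 2
J2: 18→30, due 12, tardiness 18
Sum = 0+3+2+18 = 23.
EDD (increasing due date): J1 J2 J3 J4.
J1: 0→6, due 7, tardiness 0
J2: 6→18, due 12, tardiness 6
J3: 18→22, due 15, tardiness 7
J4: 22→30, due 16, tardiness 14
Sum = 0+6+7+14 = 27.
FIFO 27, SPT 23, EDD 27 → minimum 23.

23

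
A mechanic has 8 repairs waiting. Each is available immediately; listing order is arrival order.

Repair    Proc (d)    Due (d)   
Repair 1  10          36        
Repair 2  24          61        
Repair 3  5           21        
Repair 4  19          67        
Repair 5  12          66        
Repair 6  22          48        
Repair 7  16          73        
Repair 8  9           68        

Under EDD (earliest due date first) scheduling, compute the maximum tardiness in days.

44

EDD (increasing due date): Repair 3 Repair 1 Repair 6 Repair 2 Repair 5 Repair 4 Repair 8 Repair 7.
Repair 3: 0→5, due 21, tardiness 0
Repair 1: 5→15, due 36, tardiness 0
Repair 6: 15→37, due 48, tardiness 0
Repair 2: 37→61, due 61, tardiness 0
Repair 5: 61→73, due 66, tardiness 7
Repair 4: 73→92, due 67, tardiness 25
Repair 8: 92→101, due 68, tardiness 33
Repair 7: 101→117, due 73, tardiness 44
Maximum = 44.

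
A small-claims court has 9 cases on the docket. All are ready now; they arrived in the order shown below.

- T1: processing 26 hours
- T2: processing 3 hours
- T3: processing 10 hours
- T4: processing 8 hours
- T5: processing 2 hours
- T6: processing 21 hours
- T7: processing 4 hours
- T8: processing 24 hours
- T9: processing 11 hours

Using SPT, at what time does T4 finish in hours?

SPT (increasing processing time): T5 T2 T7 T4 T3 T9 T6 T8 T1.
T5: 0→2
T2: 2→5
T7: 5→9
T4: 9→17

17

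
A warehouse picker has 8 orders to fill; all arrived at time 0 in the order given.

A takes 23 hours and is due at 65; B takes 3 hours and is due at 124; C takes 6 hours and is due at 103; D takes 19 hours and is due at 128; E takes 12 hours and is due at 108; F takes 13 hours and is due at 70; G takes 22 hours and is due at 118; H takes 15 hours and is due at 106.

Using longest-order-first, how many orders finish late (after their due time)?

2

LPT (decreasing processing time): A G D H F E C B.
A: 0→23, due 65, tardiness 0
G: 23→45, due 118, tardiness 0
D: 45→64, due 128, tardiness 0
H: 64→79, due 106, tardiness 0
F: 79→92, due 70, tardiness 22
E: 92→104, due 108, tardiness 0
C: 104→110, due 103, tardiness 7
B: 110→113, due 124, tardiness 0
Late orders: 2.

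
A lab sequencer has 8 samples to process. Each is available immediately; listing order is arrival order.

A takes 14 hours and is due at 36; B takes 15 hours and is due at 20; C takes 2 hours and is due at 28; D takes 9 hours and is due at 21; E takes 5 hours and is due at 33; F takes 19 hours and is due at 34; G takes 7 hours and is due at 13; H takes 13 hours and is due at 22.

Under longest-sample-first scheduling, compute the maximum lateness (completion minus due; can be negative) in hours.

64

LPT (decreasing processing time): F B A H D G E C.
F: 0→19, due 34, lateness -15
B: 19→34, due 20, lateness 14
A: 34→48, due 36, lateness 12
H: 48→61, due 22, lateness 39
D: 61→70, due 21, lateness 49
G: 70→77, due 13, lateness 64
E: 77→82, due 33, lateness 49
C: 82→84, due 28, lateness 56
Maximum = 64.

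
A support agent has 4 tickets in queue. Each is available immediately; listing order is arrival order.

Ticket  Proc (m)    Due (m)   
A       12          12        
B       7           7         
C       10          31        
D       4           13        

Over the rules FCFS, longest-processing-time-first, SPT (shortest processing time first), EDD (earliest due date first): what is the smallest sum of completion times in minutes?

69

FIFO (arrival order): A B C D.
A: 0→12
B: 12→19
C: 19→29
D: 29→33
Sum = 12+19+29+33 = 93.
LPT (decreasing processing time): A C B D.
A: 0→12
C: 12→22
B: 22→29
D: 29→33
Sum = 12+22+29+33 = 96.
SPT (increasing processing time): D B C A.
D: 0→4
B: 4→11
C: 11→21
A: 21→33
Sum = 4+11+21+33 = 69.
EDD (increasing due date): B A D C.
B: 0→7
A: 7→19
D: 19→23
C: 23→33
Sum = 7+19+23+33 = 82.
FIFO 93, LPT 96, SPT 69, EDD 82 → minimum 69.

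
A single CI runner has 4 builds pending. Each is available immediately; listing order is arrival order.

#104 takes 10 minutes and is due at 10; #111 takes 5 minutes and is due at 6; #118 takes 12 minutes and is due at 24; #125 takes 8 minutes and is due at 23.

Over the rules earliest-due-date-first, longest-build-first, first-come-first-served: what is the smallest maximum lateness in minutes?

11

EDD (increasing due date): #111 #104 #125 #118.
#111: 0→5, due 6, lateness -1
#104: 5→15, due 10, lateness 5
#125: 15→23, due 23, lateness 0
#118: 23→35, due 24, lateness 11
Maximum = 11.
LPT (decreasing processing time): #118 #104 #125 #111.
#118: 0→12, due 24, lateness -12
#104: 12→22, due 10, lateness 12
#125: 22→30, due 23, lateness 7
#111: 30→35, due 6, lateness 29
Maximum = 29.
FIFO (arrival order): #104 #111 #118 #125.
#104: 0→10, due 10, lateness 0
#111: 10→15, due 6, lateness 9
#118: 15→27, due 24, lateness 3
#125: 27→35, due 23, lateness 12
Maximum = 12.
EDD 11, LPT 29, FIFO 12 → minimum 11.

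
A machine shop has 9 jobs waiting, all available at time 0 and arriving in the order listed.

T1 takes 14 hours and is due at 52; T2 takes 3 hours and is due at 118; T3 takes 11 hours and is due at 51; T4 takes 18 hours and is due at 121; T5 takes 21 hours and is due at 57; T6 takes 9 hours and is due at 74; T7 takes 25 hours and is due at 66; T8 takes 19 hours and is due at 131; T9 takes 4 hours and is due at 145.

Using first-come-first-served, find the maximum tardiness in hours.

FIFO (arrival order): T1 T2 T3 T4 T5 T6 T7 T8 T9.
T1: 0→14, due 52, tardiness 0
T2: 14→17, due 118, tardiness 0
T3: 17→28, due 51, tardiness 0
T4: 28→46, due 121, tardiness 0
T5: 46→67, due 57, tardiness 10
T6: 67→76, due 74, tardiness 2
T7: 76→101, due 66, tardiness 35
T8: 101→120, due 131, tardiness 0
T9: 120→124, due 145, tardiness 0
Maximum = 35.

35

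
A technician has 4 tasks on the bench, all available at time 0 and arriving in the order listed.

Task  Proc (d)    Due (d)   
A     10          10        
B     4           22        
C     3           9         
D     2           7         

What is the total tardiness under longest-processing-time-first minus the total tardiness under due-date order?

15

LPT (decreasing processing time): A B C D.
A: 0→10, due 10, tardiness 0
B: 10→14, due 22, tardiness 0
C: 14→17, due 9, tardiness 8
D: 17→19, due 7, tardiness 12
Sum = 0+0+8+12 = 20.
EDD (increasing due date): D C A B.
D: 0→2, due 7, tardiness 0
C: 2→5, due 9, tardiness 0
A: 5→15, due 10, tardiness 5
B: 15→19, due 22, tardiness 0
Sum = 0+0+5+0 = 5.
Difference = 20 − 5 = 15.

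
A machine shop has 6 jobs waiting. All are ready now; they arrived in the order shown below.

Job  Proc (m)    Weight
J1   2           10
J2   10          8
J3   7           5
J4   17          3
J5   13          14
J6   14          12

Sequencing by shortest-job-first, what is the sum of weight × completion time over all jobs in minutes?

SPT (increasing processing time): J1 J3 J2 J5 J6 J4.
J1: finishes 2, weight 10, w·C = 20
J3: finishes 9, weight 5, w·C = 45
J2: finishes 19, weight 8, w·C = 152
J5: finishes 32, weight 14, w·C = 448
J6: finishes 46, weight 12, w·C = 552
J4: finishes 63, weight 3, w·C = 189
Sum = 20+45+152+448+552+189 = 1406.

1406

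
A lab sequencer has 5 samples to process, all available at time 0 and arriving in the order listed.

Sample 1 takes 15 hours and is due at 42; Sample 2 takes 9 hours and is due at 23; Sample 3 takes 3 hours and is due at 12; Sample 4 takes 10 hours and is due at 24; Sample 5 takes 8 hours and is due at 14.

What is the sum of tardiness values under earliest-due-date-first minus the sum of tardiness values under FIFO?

EDD (increasing due date): Sample 3 Sample 5 Sample 2 Sample 4 Sample 1.
Sample 3: 0→3, due 12, tardiness 0
Sample 5: 3→11, due 14, tardiness 0
Sample 2: 11→20, due 23, tardiness 0
Sample 4: 20→30, due 24, tardiness 6
Sample 1: 30→45, due 42, tardiness 3
Sum = 0+0+0+6+3 = 9.
FIFO (arrival order): Sample 1 Sample 2 Sample 3 Sample 4 Sample 5.
Sample 1: 0→15, due 42, tardiness 0
Sample 2: 15→24, due 23, tardiness 1
Sample 3: 24→27, due 12, tardiness 15
Sample 4: 27→37, due 24, tardiness 13
Sample 5: 37→45, due 14, tardiness 31
Sum = 0+1+15+13+31 = 60.
Difference = 9 − 60 = -51.

-51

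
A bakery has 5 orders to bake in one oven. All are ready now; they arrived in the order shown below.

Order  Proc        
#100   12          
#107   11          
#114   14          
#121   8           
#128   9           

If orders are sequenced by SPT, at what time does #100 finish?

40

SPT (increasing processing time): #121 #128 #107 #100 #114.
#121: 0→8
#128: 8→17
#107: 17→28
#100: 28→40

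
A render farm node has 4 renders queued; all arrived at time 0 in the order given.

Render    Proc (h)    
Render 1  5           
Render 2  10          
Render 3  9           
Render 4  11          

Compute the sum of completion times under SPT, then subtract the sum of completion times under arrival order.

SPT (increasing processing time): Render 1 Render 3 Render 2 Render 4.
Render 1: 0→5
Render 3: 5→14
Render 2: 14→24
Render 4: 24→35
Sum = 5+14+24+35 = 78.
FIFO (arrival order): Render 1 Render 2 Render 3 Render 4.
Render 1: 0→5
Render 2: 5→15
Render 3: 15→24
Render 4: 24→35
Sum = 5+15+24+35 = 79.
Difference = 78 − 79 = -1.

-1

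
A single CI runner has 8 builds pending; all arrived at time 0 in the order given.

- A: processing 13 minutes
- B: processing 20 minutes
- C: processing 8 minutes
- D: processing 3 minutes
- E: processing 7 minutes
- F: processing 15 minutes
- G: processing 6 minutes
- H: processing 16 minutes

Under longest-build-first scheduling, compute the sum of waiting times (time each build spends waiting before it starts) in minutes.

407

LPT (decreasing processing time): B H F A C E G D.
B: waits 0, runs 0→20
H: waits 20, runs 20→36
F: waits 36, runs 36→51
A: waits 51, runs 51→64
C: waits 64, runs 64→72
E: waits 72, runs 72→79
G: waits 79, runs 79→85
D: waits 85, runs 85→88
Sum = 0+20+36+51+64+72+79+85 = 407.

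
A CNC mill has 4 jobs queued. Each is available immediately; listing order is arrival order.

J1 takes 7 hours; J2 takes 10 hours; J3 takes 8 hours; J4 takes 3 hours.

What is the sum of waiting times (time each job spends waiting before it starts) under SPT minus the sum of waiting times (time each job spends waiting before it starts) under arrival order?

SPT (increasing processing time): J4 J1 J3 J2.
J4: waits 0, runs 0→3
J1: waits 3, runs 3→10
J3: waits 10, runs 10→18
J2: waits 18, runs 18→28
Sum = 0+3+10+18 = 31.
FIFO (arrival order): J1 J2 J3 J4.
J1: waits 0, runs 0→7
J2: waits 7, runs 7→17
J3: waits 17, runs 17→25
J4: waits 25, runs 25→28
Sum = 0+7+17+25 = 49.
Difference = 31 − 49 = -18.

-18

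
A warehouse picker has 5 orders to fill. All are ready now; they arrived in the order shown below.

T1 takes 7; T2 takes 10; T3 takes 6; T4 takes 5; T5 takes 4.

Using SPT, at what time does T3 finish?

15

SPT (increasing processing time): T5 T4 T3 T1 T2.
T5: 0→4
T4: 4→9
T3: 9→15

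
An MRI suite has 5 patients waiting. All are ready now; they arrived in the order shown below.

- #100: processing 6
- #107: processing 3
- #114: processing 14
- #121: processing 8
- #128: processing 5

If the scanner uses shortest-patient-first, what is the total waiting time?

SPT (increasing processing time): #107 #128 #100 #121 #114.
#107: waits 0, runs 0→3
#128: waits 3, runs 3→8
#100: waits 8, runs 8→14
#121: waits 14, runs 14→22
#114: waits 22, runs 22→36
Sum = 0+3+8+14+22 = 47.

47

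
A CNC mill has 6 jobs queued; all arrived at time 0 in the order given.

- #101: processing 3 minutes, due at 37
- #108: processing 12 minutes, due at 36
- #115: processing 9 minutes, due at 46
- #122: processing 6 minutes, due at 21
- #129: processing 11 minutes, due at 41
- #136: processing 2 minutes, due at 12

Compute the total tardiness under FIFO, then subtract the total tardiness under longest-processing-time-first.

-12

FIFO (arrival order): #101 #108 #115 #122 #129 #136.
#101: 0→3, due 37, tardiness 0
#108: 3→15, due 36, tardiness 0
#115: 15→24, due 46, tardiness 0
#122: 24→30, due 21, tardiness 9
#129: 30→41, due 41, tardiness 0
#136: 41→43, due 12, tardiness 31
Sum = 0+0+0+9+0+31 = 40.
LPT (decreasing processing time): #108 #129 #115 #122 #101 #136.
#108: 0→12, due 36, tardiness 0
#129: 12→23, due 41, tardiness 0
#115: 23→32, due 46, tardiness 0
#122: 32→38, due 21, tardiness 17
#101: 38→41, due 37, tardiness 4
#136: 41→43, due 12, tardiness 31
Sum = 0+0+0+17+4+31 = 52.
Difference = 40 − 52 = -12.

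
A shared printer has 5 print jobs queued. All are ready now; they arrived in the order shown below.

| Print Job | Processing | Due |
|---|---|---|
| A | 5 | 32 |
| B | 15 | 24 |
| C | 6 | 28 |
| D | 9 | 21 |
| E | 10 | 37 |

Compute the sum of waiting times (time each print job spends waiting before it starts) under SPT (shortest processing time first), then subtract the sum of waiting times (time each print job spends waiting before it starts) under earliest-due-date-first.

-32

SPT (increasing processing time): A C D E B.
A: waits 0, runs 0→5
C: waits 5, runs 5→11
D: waits 11, runs 11→20
E: waits 20, runs 20→30
B: waits 30, runs 30→45
Sum = 0+5+11+20+30 = 66.
EDD (increasing due date): D B C A E.
D: waits 0, runs 0→9
B: waits 9, runs 9→24
C: waits 24, runs 24→30
A: waits 30, runs 30→35
E: waits 35, runs 35→45
Sum = 0+9+24+30+35 = 98.
Difference = 66 − 98 = -32.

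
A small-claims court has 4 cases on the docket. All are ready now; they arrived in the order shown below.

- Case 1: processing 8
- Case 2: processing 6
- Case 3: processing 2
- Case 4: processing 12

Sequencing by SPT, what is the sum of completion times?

SPT (increasing processing time): Case 3 Case 2 Case 1 Case 4.
Case 3: 0→2
Case 2: 2→8
Case 1: 8→16
Case 4: 16→28
Sum = 2+8+16+28 = 54.

54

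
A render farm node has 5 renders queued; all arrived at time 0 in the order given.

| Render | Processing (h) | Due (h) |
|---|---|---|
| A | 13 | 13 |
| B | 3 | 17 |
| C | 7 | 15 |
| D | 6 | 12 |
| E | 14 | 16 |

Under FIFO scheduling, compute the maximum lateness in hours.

FIFO (arrival order): A B C D E.
A: 0→13, due 13, lateness 0
B: 13→16, due 17, lateness -1
C: 16→23, due 15, lateness 8
D: 23→29, due 12, lateness 17
E: 29→43, due 16, lateness 27
Maximum = 27.

27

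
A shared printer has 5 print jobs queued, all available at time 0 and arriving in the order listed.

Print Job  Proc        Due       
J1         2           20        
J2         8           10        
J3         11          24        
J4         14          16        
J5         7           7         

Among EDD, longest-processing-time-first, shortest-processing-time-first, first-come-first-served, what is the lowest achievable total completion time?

EDD (increasing due date): J5 J2 J4 J1 J3.
J5: 0→7
J2: 7→15
J4: 15→29
J1: 29→31
J3: 31→42
Sum = 7+15+29+31+42 = 124.
LPT (decreasing processing time): J4 J3 J2 J5 J1.
J4: 0→14
J3: 14→25
J2: 25→33
J5: 33→40
J1: 40→42
Sum = 14+25+33+40+42 = 154.
SPT (increasing processing time): J1 J5 J2 J3 J4.
J1: 0→2
J5: 2→9
J2: 9→17
J3: 17→28
J4: 28→42
Sum = 2+9+17+28+42 = 98.
FIFO (arrival order): J1 J2 J3 J4 J5.
J1: 0→2
J2: 2→10
J3: 10→21
J4: 21→35
J5: 35→42
Sum = 2+10+21+35+42 = 110.
EDD 124, LPT 154, SPT 98, FIFO 110 → minimum 98.

98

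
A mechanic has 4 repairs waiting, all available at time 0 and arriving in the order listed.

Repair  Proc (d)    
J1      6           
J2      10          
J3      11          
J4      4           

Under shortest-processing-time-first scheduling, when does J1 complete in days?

SPT (increasing processing time): J4 J1 J2 J3.
J4: 0→4
J1: 4→10

10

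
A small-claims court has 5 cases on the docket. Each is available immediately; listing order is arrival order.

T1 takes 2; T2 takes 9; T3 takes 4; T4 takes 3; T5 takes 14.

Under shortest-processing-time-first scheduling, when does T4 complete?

5

SPT (increasing processing time): T1 T4 T3 T2 T5.
T1: 0→2
T4: 2→5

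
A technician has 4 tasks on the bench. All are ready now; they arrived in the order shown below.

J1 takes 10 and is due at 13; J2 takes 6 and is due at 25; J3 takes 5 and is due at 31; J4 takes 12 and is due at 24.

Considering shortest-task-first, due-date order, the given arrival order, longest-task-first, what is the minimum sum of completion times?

SPT (increasing processing time): J3 J2 J1 J4.
J3: 0→5
J2: 5→11
J1: 11→21
J4: 21→33
Sum = 5+11+21+33 = 70.
EDD (increasing due date): J1 J4 J2 J3.
J1: 0→10
J4: 10→22
J2: 22→28
J3: 28→33
Sum = 10+22+28+33 = 93.
FIFO (arrival order): J1 J2 J3 J4.
J1: 0→10
J2: 10→16
J3: 16→21
J4: 21→33
Sum = 10+16+21+33 = 80.
LPT (decreasing processing time): J4 J1 J2 J3.
J4: 0→12
J1: 12→22
J2: 22→28
J3: 28→33
Sum = 12+22+28+33 = 95.
SPT 70, EDD 93, FIFO 80, LPT 95 → minimum 70.

70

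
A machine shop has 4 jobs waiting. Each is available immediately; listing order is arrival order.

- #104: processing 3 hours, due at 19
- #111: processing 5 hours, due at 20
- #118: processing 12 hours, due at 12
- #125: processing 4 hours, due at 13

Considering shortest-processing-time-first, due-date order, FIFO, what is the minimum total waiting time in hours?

SPT (increasing processing time): #104 #125 #111 #118.
#104: waits 0, runs 0→3
#125: waits 3, runs 3→7
#111: waits 7, runs 7→12
#118: waits 12, runs 12→24
Sum = 0+3+7+12 = 22.
EDD (increasing due date): #118 #125 #104 #111.
#118: waits 0, runs 0→12
#125: waits 12, runs 12→16
#104: waits 16, runs 16→19
#111: waits 19, runs 19→24
Sum = 0+12+16+19 = 47.
FIFO (arrival order): #104 #111 #118 #125.
#104: waits 0, runs 0→3
#111: waits 3, runs 3→8
#118: waits 8, runs 8→20
#125: waits 20, runs 20→24
Sum = 0+3+8+20 = 31.
SPT 22, EDD 47, FIFO 31 → minimum 22.

22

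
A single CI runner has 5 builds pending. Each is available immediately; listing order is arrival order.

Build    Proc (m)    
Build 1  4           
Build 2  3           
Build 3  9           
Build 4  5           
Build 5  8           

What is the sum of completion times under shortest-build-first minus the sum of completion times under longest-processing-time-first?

-32

SPT (increasing processing time): Build 2 Build 1 Build 4 Build 5 Build 3.
Build 2: 0→3
Build 1: 3→7
Build 4: 7→12
Build 5: 12→20
Build 3: 20→29
Sum = 3+7+12+20+29 = 71.
LPT (decreasing processing time): Build 3 Build 5 Build 4 Build 1 Build 2.
Build 3: 0→9
Build 5: 9→17
Build 4: 17→22
Build 1: 22→26
Build 2: 26→29
Sum = 9+17+22+26+29 = 103.
Difference = 71 − 103 = -32.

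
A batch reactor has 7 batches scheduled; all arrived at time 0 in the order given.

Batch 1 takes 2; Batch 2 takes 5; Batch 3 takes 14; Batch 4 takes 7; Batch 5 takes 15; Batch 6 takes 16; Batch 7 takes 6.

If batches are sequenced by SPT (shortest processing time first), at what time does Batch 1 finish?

2

SPT (increasing processing time): Batch 1 Batch 2 Batch 7 Batch 4 Batch 3 Batch 5 Batch 6.
Batch 1: 0→2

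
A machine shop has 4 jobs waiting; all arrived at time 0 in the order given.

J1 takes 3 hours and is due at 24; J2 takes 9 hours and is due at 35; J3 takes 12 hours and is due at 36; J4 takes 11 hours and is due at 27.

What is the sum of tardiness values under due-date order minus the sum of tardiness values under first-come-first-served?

-8

EDD (increasing due date): J1 J4 J2 J3.
J1: 0→3, due 24, tardiness 0
J4: 3→14, due 27, tardiness 0
J2: 14→23, due 35, tardiness 0
J3: 23→35, due 36, tardiness 0
Sum = 0+0+0+0 = 0.
FIFO (arrival order): J1 J2 J3 J4.
J1: 0→3, due 24, tardiness 0
J2: 3→12, due 35, tardiness 0
J3: 12→24, due 36, tardiness 0
J4: 24→35, due 27, tardiness 8
Sum = 0+0+0+8 = 8.
Difference = 0 − 8 = -8.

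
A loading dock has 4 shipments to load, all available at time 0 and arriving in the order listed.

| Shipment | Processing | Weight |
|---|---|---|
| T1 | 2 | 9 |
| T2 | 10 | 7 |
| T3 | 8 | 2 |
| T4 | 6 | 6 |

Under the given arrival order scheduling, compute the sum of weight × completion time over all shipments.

298

FIFO (arrival order): T1 T2 T3 T4.
T1: finishes 2, weight 9, w·C = 18
T2: finishes 12, weight 7, w·C = 84
T3: finishes 20, weight 2, w·C = 40
T4: finishes 26, weight 6, w·C = 156
Sum = 18+84+40+156 = 298.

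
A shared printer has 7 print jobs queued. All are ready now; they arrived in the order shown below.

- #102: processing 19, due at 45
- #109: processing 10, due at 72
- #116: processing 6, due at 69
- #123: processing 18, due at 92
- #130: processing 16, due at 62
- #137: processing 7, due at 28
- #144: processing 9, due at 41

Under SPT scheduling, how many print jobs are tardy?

SPT (increasing processing time): #116 #137 #144 #109 #130 #123 #102.
#116: 0→6, due 69, tardiness 0
#137: 6→13, due 28, tardiness 0
#144: 13→22, due 41, tardiness 0
#109: 22→32, due 72, tardiness 0
#130: 32→48, due 62, tardiness 0
#123: 48→66, due 92, tardiness 0
#102: 66→85, due 45, tardiness 40
Late print jobs: 1.

1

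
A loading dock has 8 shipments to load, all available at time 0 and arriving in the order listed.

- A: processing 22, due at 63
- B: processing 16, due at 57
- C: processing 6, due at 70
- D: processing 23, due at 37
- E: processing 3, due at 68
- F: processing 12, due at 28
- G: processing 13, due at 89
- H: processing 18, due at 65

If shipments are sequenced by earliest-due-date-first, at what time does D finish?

35

EDD (increasing due date): F D B A H E C G.
F: 0→12
D: 12→35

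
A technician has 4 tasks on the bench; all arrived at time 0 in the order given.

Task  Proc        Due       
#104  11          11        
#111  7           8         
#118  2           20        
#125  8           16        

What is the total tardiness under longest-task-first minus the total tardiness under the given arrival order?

7

LPT (decreasing processing time): #104 #125 #111 #118.
#104: 0→11, due 11, tardiness 0
#125: 11→19, due 16, tardiness 3
#111: 19→26, due 8, tardiness 18
#118: 26→28, due 20, tardiness 8
Sum = 0+3+18+8 = 29.
FIFO (arrival order): #104 #111 #118 #125.
#104: 0→11, due 11, tardiness 0
#111: 11→18, due 8, tardiness 10
#118: 18→20, due 20, tardiness 0
#125: 20→28, due 16, tardiness 12
Sum = 0+10+0+12 = 22.
Difference = 29 − 22 = 7.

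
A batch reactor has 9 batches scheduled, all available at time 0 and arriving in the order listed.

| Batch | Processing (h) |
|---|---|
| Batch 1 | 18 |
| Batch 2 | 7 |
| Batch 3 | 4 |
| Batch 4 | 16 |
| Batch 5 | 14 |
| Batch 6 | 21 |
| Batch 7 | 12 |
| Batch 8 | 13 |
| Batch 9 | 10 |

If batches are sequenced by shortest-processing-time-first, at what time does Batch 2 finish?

SPT (increasing processing time): Batch 3 Batch 2 Batch 9 Batch 7 Batch 8 Batch 5 Batch 4 Batch 1 Batch 6.
Batch 3: 0→4
Batch 2: 4→11

11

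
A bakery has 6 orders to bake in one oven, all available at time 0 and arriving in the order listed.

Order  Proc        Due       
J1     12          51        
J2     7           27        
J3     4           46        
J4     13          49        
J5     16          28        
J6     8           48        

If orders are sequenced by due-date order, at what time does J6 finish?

EDD (increasing due date): J2 J5 J3 J6 J4 J1.
J2: 0→7
J5: 7→23
J3: 23→27
J6: 27→35

35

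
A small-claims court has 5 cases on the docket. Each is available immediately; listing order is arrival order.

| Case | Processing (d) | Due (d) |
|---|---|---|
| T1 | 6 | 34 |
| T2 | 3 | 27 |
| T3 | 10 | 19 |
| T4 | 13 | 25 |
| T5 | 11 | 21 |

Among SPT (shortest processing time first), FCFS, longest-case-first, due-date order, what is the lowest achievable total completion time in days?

SPT (increasing processing time): T2 T1 T3 T5 T4.
T2: 0→3
T1: 3→9
T3: 9→19
T5: 19→30
T4: 30→43
Sum = 3+9+19+30+43 = 104.
FIFO (arrival order): T1 T2 T3 T4 T5.
T1: 0→6
T2: 6→9
T3: 9→19
T4: 19→32
T5: 32→43
Sum = 6+9+19+32+43 = 109.
LPT (decreasing processing time): T4 T5 T3 T1 T2.
T4: 0→13
T5: 13→24
T3: 24→34
T1: 34→40
T2: 40→43
Sum = 13+24+34+40+43 = 154.
EDD (increasing due date): T3 T5 T4 T2 T1.
T3: 0→10
T5: 10→21
T4: 21→34
T2: 34→37
T1: 37→43
Sum = 10+21+34+37+43 = 145.
SPT 104, FIFO 109, LPT 154, EDD 145 → minimum 104.

104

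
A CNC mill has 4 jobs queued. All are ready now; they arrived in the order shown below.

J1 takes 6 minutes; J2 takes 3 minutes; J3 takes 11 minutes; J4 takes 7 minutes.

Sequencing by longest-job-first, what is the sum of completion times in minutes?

80

LPT (decreasing processing time): J3 J4 J1 J2.
J3: 0→11
J4: 11→18
J1: 18→24
J2: 24→27
Sum = 11+18+24+27 = 80.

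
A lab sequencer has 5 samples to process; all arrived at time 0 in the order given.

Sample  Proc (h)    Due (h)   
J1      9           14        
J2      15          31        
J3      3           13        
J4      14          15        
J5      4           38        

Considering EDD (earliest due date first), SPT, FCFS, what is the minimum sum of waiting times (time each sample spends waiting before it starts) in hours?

56

EDD (increasing due date): J3 J1 J4 J2 J5.
J3: waits 0, runs 0→3
J1: waits 3, runs 3→12
J4: waits 12, runs 12→26
J2: waits 26, runs 26→41
J5: waits 41, runs 41→45
Sum = 0+3+12+26+41 = 82.
SPT (increasing processing time): J3 J5 J1 J4 J2.
J3: waits 0, runs 0→3
J5: waits 3, runs 3→7
J1: waits 7, runs 7→16
J4: waits 16, runs 16→30
J2: waits 30, runs 30→45
Sum = 0+3+7+16+30 = 56.
FIFO (arrival order): J1 J2 J3 J4 J5.
J1: waits 0, runs 0→9
J2: waits 9, runs 9→24
J3: waits 24, runs 24→27
J4: waits 27, runs 27→41
J5: waits 41, runs 41→45
Sum = 0+9+24+27+41 = 101.
EDD 82, SPT 56, FIFO 101 → minimum 56.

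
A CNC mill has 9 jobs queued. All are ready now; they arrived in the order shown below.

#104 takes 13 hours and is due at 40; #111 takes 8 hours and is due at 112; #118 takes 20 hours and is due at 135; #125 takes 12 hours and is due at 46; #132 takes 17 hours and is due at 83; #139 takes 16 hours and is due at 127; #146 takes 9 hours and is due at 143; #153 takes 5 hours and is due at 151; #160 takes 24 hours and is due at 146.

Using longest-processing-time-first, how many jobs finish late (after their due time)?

3

LPT (decreasing processing time): #160 #118 #132 #139 #104 #125 #146 #111 #153.
#160: 0→24, due 146, tardiness 0
#118: 24→44, due 135, tardiness 0
#132: 44→61, due 83, tardiness 0
#139: 61→77, due 127, tardiness 0
#104: 77→90, due 40, tardiness 50
#125: 90→102, due 46, tardiness 56
#146: 102→111, due 143, tardiness 0
#111: 111→119, due 112, tardiness 7
#153: 119→124, due 151, tardiness 0
Late jobs: 3.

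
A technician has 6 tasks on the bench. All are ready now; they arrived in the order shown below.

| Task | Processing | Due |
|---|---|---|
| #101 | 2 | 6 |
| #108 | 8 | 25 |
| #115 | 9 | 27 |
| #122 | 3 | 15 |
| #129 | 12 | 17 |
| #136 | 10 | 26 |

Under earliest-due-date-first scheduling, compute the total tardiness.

EDD (increasing due date): #101 #122 #129 #108 #136 #115.
#101: 0→2, due 6, tardiness 0
#122: 2→5, due 15, tardiness 0
#129: 5→17, due 17, tardiness 0
#108: 17→25, due 25, tardiness 0
#136: 25→35, due 26, tardiness 9
#115: 35→44, due 27, tardiness 17
Sum = 0+0+0+0+9+17 = 26.

26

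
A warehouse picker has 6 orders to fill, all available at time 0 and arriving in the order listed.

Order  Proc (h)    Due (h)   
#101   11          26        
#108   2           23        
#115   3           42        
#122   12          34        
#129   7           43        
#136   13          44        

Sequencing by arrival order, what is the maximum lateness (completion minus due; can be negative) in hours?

FIFO (arrival order): #101 #108 #115 #122 #129 #136.
#101: 0→11, due 26, lateness -15
#108: 11→13, due 23, lateness -10
#115: 13→16, due 42, lateness -26
#122: 16→28, due 34, lateness -6
#129: 28→35, due 43, lateness -8
#136: 35→48, due 44, lateness 4
Maximum = 4.

4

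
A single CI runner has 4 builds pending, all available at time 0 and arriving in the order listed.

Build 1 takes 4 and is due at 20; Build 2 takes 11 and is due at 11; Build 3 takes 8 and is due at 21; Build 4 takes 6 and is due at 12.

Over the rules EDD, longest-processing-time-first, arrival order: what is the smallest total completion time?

71

EDD (increasing due date): Build 2 Build 4 Build 1 Build 3.
Build 2: 0→11
Build 4: 11→17
Build 1: 17→21
Build 3: 21→29
Sum = 11+17+21+29 = 78.
LPT (decreasing processing time): Build 2 Build 3 Build 4 Build 1.
Build 2: 0→11
Build 3: 11→19
Build 4: 19→25
Build 1: 25→29
Sum = 11+19+25+29 = 84.
FIFO (arrival order): Build 1 Build 2 Build 3 Build 4.
Build 1: 0→4
Build 2: 4→15
Build 3: 15→23
Build 4: 23→29
Sum = 4+15+23+29 = 71.
EDD 78, LPT 84, FIFO 71 → minimum 71.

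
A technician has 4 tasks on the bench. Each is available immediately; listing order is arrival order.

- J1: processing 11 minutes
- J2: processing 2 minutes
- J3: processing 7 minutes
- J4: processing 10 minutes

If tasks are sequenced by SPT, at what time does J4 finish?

SPT (increasing processing time): J2 J3 J4 J1.
J2: 0→2
J3: 2→9
J4: 9→19

19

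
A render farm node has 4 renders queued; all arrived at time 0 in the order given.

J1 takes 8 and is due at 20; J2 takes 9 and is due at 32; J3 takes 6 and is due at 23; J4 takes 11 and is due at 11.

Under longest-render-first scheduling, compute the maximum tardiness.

LPT (decreasing processing time): J4 J2 J1 J3.
J4: 0→11, due 11, tardiness 0
J2: 11→20, due 32, tardiness 0
J1: 20→28, due 20, tardiness 8
J3: 28→34, due 23, tardiness 11
Maximum = 11.

11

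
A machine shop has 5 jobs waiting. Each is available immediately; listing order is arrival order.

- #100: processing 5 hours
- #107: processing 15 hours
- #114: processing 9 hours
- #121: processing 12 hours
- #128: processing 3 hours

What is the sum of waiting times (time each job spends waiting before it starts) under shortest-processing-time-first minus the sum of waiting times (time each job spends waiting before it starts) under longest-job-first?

SPT (increasing processing time): #128 #100 #114 #121 #107.
#128: waits 0, runs 0→3
#100: waits 3, runs 3→8
#114: waits 8, runs 8→17
#121: waits 17, runs 17→29
#107: waits 29, runs 29→44
Sum = 0+3+8+17+29 = 57.
LPT (decreasing processing time): #107 #121 #114 #100 #128.
#107: waits 0, runs 0→15
#121: waits 15, runs 15→27
#114: waits 27, runs 27→36
#100: waits 36, runs 36→41
#128: waits 41, runs 41→44
Sum = 0+15+27+36+41 = 119.
Difference = 57 − 119 = -62.

-62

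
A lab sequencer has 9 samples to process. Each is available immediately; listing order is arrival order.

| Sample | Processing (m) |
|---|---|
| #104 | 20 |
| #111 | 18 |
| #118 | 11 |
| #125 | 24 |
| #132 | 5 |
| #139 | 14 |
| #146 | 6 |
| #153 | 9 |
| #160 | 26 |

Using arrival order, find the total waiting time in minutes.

FIFO (arrival order): #104 #111 #118 #125 #132 #139 #146 #153 #160.
#104: waits 0, runs 0→20
#111: waits 20, runs 20→38
#118: waits 38, runs 38→49
#125: waits 49, runs 49→73
#132: waits 73, runs 73→78
#139: waits 78, runs 78→92
#146: waits 92, runs 92→98
#153: waits 98, runs 98→107
#160: waits 107, runs 107→133
Sum = 0+20+38+49+73+78+92+98+107 = 555.

555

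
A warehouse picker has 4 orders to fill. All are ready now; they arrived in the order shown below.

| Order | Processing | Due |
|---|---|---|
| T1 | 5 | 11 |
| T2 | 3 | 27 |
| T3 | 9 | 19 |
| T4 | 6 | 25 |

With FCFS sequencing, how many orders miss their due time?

FIFO (arrival order): T1 T2 T3 T4.
T1: 0→5, due 11, tardiness 0
T2: 5→8, due 27, tardiness 0
T3: 8→17, due 19, tardiness 0
T4: 17→23, due 25, tardiness 0
Late orders: 0.

0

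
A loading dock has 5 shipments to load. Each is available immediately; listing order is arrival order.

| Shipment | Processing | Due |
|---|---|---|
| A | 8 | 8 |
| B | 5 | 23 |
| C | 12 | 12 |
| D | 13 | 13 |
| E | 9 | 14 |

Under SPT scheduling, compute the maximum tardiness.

34

SPT (increasing processing time): B A E C D.
B: 0→5, due 23, tardiness 0
A: 5→13, due 8, tardiness 5
E: 13→22, due 14, tardiness 8
C: 22→34, due 12, tardiness 22
D: 34→47, due 13, tardiness 34
Maximum = 34.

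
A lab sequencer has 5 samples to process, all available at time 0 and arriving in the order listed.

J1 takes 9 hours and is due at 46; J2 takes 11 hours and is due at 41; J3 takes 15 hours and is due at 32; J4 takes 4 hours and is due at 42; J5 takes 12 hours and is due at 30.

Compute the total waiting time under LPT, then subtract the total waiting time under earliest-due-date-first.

8

LPT (decreasing processing time): J3 J5 J2 J1 J4.
J3: waits 0, runs 0→15
J5: waits 15, runs 15→27
J2: waits 27, runs 27→38
J1: waits 38, runs 38→47
J4: waits 47, runs 47→51
Sum = 0+15+27+38+47 = 127.
EDD (increasing due date): J5 J3 J2 J4 J1.
J5: waits 0, runs 0→12
J3: waits 12, runs 12→27
J2: waits 27, runs 27→38
J4: waits 38, runs 38→42
J1: waits 42, runs 42→51
Sum = 0+12+27+38+42 = 119.
Difference = 127 − 119 = 8.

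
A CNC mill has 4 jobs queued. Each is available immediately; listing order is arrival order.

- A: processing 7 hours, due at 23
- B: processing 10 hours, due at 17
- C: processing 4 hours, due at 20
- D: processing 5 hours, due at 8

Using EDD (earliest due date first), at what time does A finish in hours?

26

EDD (increasing due date): D B C A.
D: 0→5
B: 5→15
C: 15→19
A: 19→26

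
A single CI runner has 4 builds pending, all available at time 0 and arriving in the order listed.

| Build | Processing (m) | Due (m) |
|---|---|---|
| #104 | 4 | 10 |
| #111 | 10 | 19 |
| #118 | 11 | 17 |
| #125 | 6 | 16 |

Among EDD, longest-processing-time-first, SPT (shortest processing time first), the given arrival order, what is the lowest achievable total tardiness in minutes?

15

EDD (increasing due date): #104 #125 #118 #111.
#104: 0→4, due 10, tardiness 0
#125: 4→10, due 16, tardiness 0
#118: 10→21, due 17, tardiness 4
#111: 21→31, due 19, tardiness 12
Sum = 0+0+4+12 = 16.
LPT (decreasing processing time): #118 #111 #125 #104.
#118: 0→11, due 17, tardiness 0
#111: 11→21, due 19, tardiness 2
#125: 21→27, due 16, tardiness 11
#104: 27→31, due 10, tardiness 21
Sum = 0+2+11+21 = 34.
SPT (increasing processing time): #104 #125 #111 #118.
#104: 0→4, due 10, tardiness 0
#125: 4→10, due 16, tardiness 0
#111: 10→20, due 19, tardiness 1
#118: 20→31, due 17, tardiness 14
Sum = 0+0+1+14 = 15.
FIFO (arrival order): #104 #111 #118 #125.
#104: 0→4, due 10, tardiness 0
#111: 4→14, due 19, tardiness 0
#118: 14→25, due 17, tardiness 8
#125: 25→31, due 16, tardiness 15
Sum = 0+0+8+15 = 23.
EDD 16, LPT 34, SPT 15, FIFO 23 → minimum 15.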